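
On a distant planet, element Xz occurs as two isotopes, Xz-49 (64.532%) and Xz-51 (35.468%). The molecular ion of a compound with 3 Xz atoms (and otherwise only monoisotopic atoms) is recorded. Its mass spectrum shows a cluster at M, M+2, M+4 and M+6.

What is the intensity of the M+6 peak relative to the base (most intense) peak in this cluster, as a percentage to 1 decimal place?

Binomial terms of (0.64532 + 0.35468)^3: M 0.2687, M+2 0.4431, M+4 0.2435, M+6 0.0446 → M+2 is the base peak.
P(M+2) = C(3,1) × 0.64532^2 × 0.35468^1 = 3 × 0.4164379 × 0.35468 = 0.443107 (base)
P(M+6) = C(3,3) × 0.64532^0 × 0.35468^3 = 1 × 1.0000 × 0.044618 = 0.044618
Relative intensity = 0.044618 / 0.443107 × 100 = 10.1

10.1%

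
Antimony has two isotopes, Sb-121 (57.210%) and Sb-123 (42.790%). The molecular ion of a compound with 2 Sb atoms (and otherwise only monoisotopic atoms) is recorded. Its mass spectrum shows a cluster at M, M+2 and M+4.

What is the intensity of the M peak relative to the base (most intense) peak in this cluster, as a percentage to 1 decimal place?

66.8%

(0.57210 + 0.42790)^2 gives M 0.3273, M+2 0.4896, M+4 0.1831; the largest is M+2.
P(M+2) = C(2,1) × 0.57210^1 × 0.42790^1 = 2 × 0.5721 × 0.4279 = 0.489603 (base)
P(M) = C(2,0) × 0.57210^2 × 0.42790^0 = 1 × 0.32729841 × 1.0000 = 0.327298
Relative intensity = 0.327298 / 0.489603 × 100 = 66.8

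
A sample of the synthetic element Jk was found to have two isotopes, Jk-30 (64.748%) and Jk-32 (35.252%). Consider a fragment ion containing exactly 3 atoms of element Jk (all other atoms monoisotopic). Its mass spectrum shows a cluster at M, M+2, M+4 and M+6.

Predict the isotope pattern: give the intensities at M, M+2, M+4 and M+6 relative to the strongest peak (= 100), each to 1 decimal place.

61.2 : 100.0 : 54.4 : 9.9

The 3 Jk atoms are independent, so intensities follow the terms of (0.64748 + 0.35252)^3.
P(M) = 0.64748^3 = 0.271443
P(M+2) = 3 × 0.64748^2 × 0.35252^1 = 0.443361
P(M+4) = 3 × 0.64748^1 × 0.35252^2 = 0.241388
P(M+6) = 0.35252^3 = 0.043808
The M+2 peak is largest (0.443361); scaling to 100 gives 61.2 : 100.0 : 54.4 : 9.9.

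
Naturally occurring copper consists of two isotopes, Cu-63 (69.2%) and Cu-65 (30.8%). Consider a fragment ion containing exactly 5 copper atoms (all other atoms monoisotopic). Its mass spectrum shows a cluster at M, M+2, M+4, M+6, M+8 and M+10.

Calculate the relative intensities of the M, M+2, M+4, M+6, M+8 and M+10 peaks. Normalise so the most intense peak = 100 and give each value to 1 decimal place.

44.9 : 100.0 : 89.0 : 39.6 : 8.8 : 0.8

The 5 Cu atoms are independent, so intensities follow the terms of (0.692 + 0.308)^5.
P(M) = 0.692^5 = 0.158683
P(M+2) = 5 × 0.692^4 × 0.308^1 = 0.353139
P(M+4) = 10 × 0.692^3 × 0.308^2 = 0.314355
P(M+6) = 10 × 0.692^2 × 0.308^3 = 0.139915
P(M+8) = 5 × 0.692^1 × 0.308^4 = 0.031137
P(M+10) = 0.308^5 = 0.002772
The M+2 peak is largest (0.353139); scaling to 100 gives 44.9 : 100.0 : 89.0 : 39.6 : 8.8 : 0.8.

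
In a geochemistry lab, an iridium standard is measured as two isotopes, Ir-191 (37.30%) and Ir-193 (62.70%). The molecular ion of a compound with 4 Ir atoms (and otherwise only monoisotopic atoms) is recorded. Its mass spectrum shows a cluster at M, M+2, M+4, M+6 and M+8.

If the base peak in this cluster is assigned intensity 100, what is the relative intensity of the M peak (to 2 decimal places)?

(0.3730 + 0.6270)^4 gives M 0.0194, M+2 0.1302, M+4 0.3282, M+6 0.3678, M+8 0.1546; the largest is M+6.
P(M+6) = C(4,3) × 0.3730^1 × 0.6270^3 = 4 × 0.3730 × 0.24649188 = 0.367766 (base)
P(M) = C(4,0) × 0.3730^4 × 0.6270^0 = 1 × 0.01935688 × 1.0000 = 0.019357
Relative intensity = 0.019357 / 0.367766 × 100 = 5.26

5.26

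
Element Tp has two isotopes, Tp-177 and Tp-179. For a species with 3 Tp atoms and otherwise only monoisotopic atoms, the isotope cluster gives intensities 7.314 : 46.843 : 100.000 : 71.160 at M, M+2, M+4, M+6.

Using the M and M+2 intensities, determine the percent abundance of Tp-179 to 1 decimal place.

Let p = fractional abundance of Tp-177. I(M+2)/I(M) = [C(3,1)·p^2·(1−p)] / p^3 = 3·(1−p)/p = 46.843/7.314 = 6.4046
(1−p)/p = 6.4046/3 = 2.1349  ⇒  p = 1/(1 + 2.1349) = 0.3190
Tp-177: 31.9%, Tp-179: 68.1%.

68.1%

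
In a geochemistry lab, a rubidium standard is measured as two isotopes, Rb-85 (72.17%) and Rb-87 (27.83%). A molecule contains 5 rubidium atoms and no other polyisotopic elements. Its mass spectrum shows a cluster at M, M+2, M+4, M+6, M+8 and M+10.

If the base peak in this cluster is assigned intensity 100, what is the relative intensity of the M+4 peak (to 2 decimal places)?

Term probabilities: M 0.1958, M+2 0.3775, M+4 0.2911, M+6 0.1123, M+8 0.0216, M+10 0.0017. Base peak = M+2.
P(M+2) = C(5,1) × 0.7217^4 × 0.2783^1 = 5 × 0.27128565 × 0.2783 = 0.377494 (base)
P(M+4) = C(5,2) × 0.7217^3 × 0.2783^2 = 10 × 0.37589809 × 0.07745089 = 0.291136
Relative intensity = 0.291136 / 0.377494 × 100 = 77.12

77.12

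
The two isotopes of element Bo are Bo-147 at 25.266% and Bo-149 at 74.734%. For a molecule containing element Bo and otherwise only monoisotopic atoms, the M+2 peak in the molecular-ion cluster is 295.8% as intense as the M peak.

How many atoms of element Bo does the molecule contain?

For n independent Bo atoms, I(M+2)/I(M) = n · (abundance Bo-149) / (abundance Bo-147) = n · 0.74734/0.25266.
n = 2.958 × 0.25266/0.74734 = 1.00 ≈ 1

1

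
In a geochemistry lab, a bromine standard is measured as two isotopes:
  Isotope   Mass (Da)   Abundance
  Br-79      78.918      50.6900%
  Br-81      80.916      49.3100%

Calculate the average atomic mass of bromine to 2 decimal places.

Ar = Σ fᵢ·mᵢ = 0.506900 × 78.918 + 0.493100 × 80.916
= 40.0035 + 39.8997 = 79.9032 Da

79.90 Da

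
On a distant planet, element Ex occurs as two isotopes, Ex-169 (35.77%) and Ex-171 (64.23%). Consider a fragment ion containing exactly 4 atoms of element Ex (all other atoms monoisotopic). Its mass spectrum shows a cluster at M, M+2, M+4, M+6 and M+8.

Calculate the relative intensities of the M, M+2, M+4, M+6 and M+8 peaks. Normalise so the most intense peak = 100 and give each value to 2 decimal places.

4.32 : 31.01 : 83.54 : 100.00 : 44.89

Expanding (0.3577 + 0.6423)^4:
P(M) = 0.3577^4 = 0.016371
P(M+2) = 4 × 0.3577^3 × 0.6423^1 = 0.117586
P(M+4) = 6 × 0.3577^2 × 0.6423^2 = 0.316712
P(M+6) = 4 × 0.3577^1 × 0.6423^3 = 0.379134
P(M+8) = 0.6423^4 = 0.170197
The M+6 peak is largest (0.379134); scaling to 100 gives 4.32 : 31.01 : 83.54 : 100.00 : 44.89.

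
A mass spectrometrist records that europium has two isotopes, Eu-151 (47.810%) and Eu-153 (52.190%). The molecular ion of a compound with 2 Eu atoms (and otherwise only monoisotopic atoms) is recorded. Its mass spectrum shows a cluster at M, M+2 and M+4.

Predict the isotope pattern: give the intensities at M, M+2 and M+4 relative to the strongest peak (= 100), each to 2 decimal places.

Expanding (0.47810 + 0.52190)^2:
P(M) = 0.47810^2 = 0.228580
P(M+2) = 2 × 0.47810^1 × 0.52190^1 = 0.499041
P(M+4) = 0.52190^2 = 0.272380
The M+2 peak is largest (0.499041); scaling to 100 gives 45.80 : 100.00 : 54.58.

45.80 : 100.00 : 54.58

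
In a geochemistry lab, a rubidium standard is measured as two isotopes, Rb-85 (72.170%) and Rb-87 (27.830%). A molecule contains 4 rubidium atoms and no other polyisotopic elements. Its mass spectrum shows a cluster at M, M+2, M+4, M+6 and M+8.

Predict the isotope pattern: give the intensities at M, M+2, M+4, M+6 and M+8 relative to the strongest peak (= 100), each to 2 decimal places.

64.83 : 100.00 : 57.84 : 14.87 : 1.43

The 4 Rb atoms are independent, so intensities follow the terms of (0.72170 + 0.27830)^4.
P(M) = 0.72170^4 = 0.271286
P(M+2) = 4 × 0.72170^3 × 0.27830^1 = 0.418450
P(M+4) = 6 × 0.72170^2 × 0.27830^2 = 0.242042
P(M+6) = 4 × 0.72170^1 × 0.27830^3 = 0.062224
P(M+8) = 0.27830^4 = 0.005999
The M+2 peak is largest (0.418450); scaling to 100 gives 64.83 : 100.00 : 57.84 : 14.87 : 1.43.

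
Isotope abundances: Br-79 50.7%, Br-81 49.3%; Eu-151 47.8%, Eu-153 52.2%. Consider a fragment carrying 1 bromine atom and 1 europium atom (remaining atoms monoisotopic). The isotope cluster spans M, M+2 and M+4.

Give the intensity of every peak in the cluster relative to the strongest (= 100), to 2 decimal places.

48.44 : 100.00 : 51.44

Bromine pattern (n=1): 0.5070 : 0.4930
Europium pattern (n=1): 0.4780 : 0.5220
Convolve the two distributions (both contribute in 2-u steps):
  M: 0.5070×0.4780 = 0.242346
  M+2: 0.5070×0.5220 + 0.4930×0.4780 = 0.500308
  M+4: 0.4930×0.5220 = 0.257346
Scale to base peak (0.500308) = 100: 48.44 : 100.00 : 51.44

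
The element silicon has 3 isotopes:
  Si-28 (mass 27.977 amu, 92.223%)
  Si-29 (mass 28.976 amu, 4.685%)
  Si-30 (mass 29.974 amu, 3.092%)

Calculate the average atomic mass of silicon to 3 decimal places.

Weight each isotope mass by its fractional abundance: 0.92223 × 27.977 + 0.04685 × 28.976 + 0.03092 × 29.974
= 25.8012 + 1.3575 + 0.9268 = 28.0855 amu

28.086 amu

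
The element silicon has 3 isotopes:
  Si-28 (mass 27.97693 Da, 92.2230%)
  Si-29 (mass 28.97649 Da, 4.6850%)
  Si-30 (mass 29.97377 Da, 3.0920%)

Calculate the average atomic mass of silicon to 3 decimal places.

28.086 Da

The abundance-weighted mean is 0.922230 × 27.97693 + 0.046850 × 28.97649 + 0.030920 × 29.97377
= 25.801164 + 1.357549 + 0.926789 = 28.085502 Da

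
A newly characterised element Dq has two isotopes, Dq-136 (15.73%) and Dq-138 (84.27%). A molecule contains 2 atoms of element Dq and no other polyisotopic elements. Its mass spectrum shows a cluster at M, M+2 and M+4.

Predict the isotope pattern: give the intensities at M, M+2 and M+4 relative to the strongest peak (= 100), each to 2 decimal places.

3.48 : 37.33 : 100.00

The 2 Dq atoms are independent, so intensities follow the terms of (0.1573 + 0.8427)^2.
P(M) = 0.1573^2 = 0.024743
P(M+2) = 2 × 0.1573^1 × 0.8427^1 = 0.265113
P(M+4) = 0.8427^2 = 0.710143
The M+4 peak is largest (0.710143); scaling to 100 gives 3.48 : 37.33 : 100.00.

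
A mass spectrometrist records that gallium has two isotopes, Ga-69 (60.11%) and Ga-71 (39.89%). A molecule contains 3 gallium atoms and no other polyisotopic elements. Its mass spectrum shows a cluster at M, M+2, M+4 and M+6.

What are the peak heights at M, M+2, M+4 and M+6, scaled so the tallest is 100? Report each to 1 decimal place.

50.2 : 100.0 : 66.4 : 14.7

Each Ga atom is independently Ga-69 (p = 0.6011) or Ga-71 (q = 0.3989); the cluster is the binomial expansion (p + q)^3.
P(M) = 0.6011^3 = 0.217190
P(M+2) = 3 × 0.6011^2 × 0.3989^1 = 0.432393
P(M+4) = 3 × 0.6011^1 × 0.3989^2 = 0.286943
P(M+6) = 0.3989^3 = 0.063473
The M+2 peak is largest (0.432393); scaling to 100 gives 50.2 : 100.0 : 66.4 : 14.7.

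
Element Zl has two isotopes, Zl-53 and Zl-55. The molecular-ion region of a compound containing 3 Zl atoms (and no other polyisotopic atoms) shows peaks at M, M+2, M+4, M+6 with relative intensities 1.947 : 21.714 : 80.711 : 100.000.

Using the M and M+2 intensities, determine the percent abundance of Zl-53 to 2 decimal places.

21.20%

Let p = fractional abundance of Zl-53. I(M+2)/I(M) = [C(3,1)·p^2·(1−p)] / p^3 = 3·(1−p)/p = 21.714/1.947 = 11.1525
(1−p)/p = 11.1525/3 = 3.7175  ⇒  p = 1/(1 + 3.7175) = 0.2120
Zl-53: 21.20%, Zl-55: 78.80%.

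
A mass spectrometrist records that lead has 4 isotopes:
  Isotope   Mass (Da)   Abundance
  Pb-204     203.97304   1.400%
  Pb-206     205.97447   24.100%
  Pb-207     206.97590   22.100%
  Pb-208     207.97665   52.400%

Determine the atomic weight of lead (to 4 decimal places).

Average mass = Σ (abundance × isotope mass) = 0.01400 × 203.97304 + 0.24100 × 205.97447 + 0.22100 × 206.97590 + 0.52400 × 207.97665
= 2.855623 + 49.639847 + 45.741674 + 108.979765 = 207.216909 Da

207.2169 Da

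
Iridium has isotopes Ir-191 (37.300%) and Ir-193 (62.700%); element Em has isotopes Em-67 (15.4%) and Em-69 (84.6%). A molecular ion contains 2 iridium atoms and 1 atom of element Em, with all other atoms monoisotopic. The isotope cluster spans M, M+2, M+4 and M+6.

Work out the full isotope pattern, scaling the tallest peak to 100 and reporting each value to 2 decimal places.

4.70 : 41.59 : 100.00 : 72.90

Iridium pattern (n=2): 0.139129 : 0.467742 : 0.393129
Element Em pattern (n=1): 0.1540 : 0.8460
Convolve the two distributions (both contribute in 2-u steps):
  M: 0.139129×0.1540 = 0.021426
  M+2: 0.139129×0.8460 + 0.467742×0.1540 = 0.189735
  M+4: 0.467742×0.8460 + 0.393129×0.1540 = 0.456252
  M+6: 0.393129×0.8460 = 0.332587
Scale to base peak (0.456252) = 100: 4.70 : 41.59 : 100.00 : 72.90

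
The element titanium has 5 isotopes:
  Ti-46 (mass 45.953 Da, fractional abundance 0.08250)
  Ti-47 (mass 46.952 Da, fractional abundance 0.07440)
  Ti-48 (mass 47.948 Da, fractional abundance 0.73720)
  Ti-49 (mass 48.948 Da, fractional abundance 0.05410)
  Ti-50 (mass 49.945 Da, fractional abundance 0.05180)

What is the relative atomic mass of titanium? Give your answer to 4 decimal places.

47.8669 Da

Weight each isotope mass by its fractional abundance: 0.08250 × 45.953 + 0.07440 × 46.952 + 0.73720 × 47.948 + 0.05410 × 48.948 + 0.05180 × 49.945
= 3.79112 + 3.49323 + 35.34727 + 2.64809 + 2.58715 = 47.86686 Da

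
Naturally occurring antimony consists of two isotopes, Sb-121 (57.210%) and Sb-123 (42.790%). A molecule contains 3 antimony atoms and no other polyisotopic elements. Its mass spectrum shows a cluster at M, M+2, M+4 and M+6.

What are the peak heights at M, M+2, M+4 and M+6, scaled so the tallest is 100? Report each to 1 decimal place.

The 3 Sb atoms are independent, so intensities follow the terms of (0.57210 + 0.42790)^3.
P(M) = 0.57210^3 = 0.187247
P(M+2) = 3 × 0.57210^2 × 0.42790^1 = 0.420153
P(M+4) = 3 × 0.57210^1 × 0.42790^2 = 0.314252
P(M+6) = 0.42790^3 = 0.078348
The M+2 peak is largest (0.420153); scaling to 100 gives 44.6 : 100.0 : 74.8 : 18.6.

44.6 : 100.0 : 74.8 : 18.6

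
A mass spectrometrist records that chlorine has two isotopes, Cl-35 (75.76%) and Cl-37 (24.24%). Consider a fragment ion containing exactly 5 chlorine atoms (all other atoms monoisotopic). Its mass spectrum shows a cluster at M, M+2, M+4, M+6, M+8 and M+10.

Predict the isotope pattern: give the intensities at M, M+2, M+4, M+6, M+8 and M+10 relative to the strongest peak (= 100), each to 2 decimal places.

62.51 : 100.00 : 63.99 : 20.47 : 3.28 : 0.21

Each Cl atom is independently Cl-35 (p = 0.7576) or Cl-37 (q = 0.2424); the cluster is the binomial expansion (p + q)^5.
P(M) = 0.7576^5 = 0.249574
P(M+2) = 5 × 0.7576^4 × 0.2424^1 = 0.399266
P(M+4) = 10 × 0.7576^3 × 0.2424^2 = 0.255497
P(M+6) = 10 × 0.7576^2 × 0.2424^3 = 0.081748
P(M+8) = 5 × 0.7576^1 × 0.2424^4 = 0.013078
P(M+10) = 0.2424^5 = 0.000837
The M+2 peak is largest (0.399266); scaling to 100 gives 62.51 : 100.00 : 63.99 : 20.47 : 3.28 : 0.21.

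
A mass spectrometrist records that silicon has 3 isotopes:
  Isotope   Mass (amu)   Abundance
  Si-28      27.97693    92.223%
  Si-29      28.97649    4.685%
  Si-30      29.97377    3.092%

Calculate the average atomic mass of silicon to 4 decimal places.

28.0855 amu

Weight each isotope mass by its fractional abundance: 0.92223 × 27.97693 + 0.04685 × 28.97649 + 0.03092 × 29.97377
= 25.801164 + 1.357549 + 0.926789 = 28.085502 amu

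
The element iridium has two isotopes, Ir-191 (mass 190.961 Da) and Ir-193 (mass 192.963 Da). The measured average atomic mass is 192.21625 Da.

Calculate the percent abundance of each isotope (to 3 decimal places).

Ir-191: 37.300%, Ir-193: 62.700%

With x = fraction of Ir-191 (so Ir-193 is 1 − x):
190.961·x + 192.963·(1 − x) = 192.21625
(190.961 − 192.963)·x = 192.21625 − 192.963
x = -0.74675 / -2.002 = 0.37300 → 37.300% Ir-191, 62.700% Ir-193.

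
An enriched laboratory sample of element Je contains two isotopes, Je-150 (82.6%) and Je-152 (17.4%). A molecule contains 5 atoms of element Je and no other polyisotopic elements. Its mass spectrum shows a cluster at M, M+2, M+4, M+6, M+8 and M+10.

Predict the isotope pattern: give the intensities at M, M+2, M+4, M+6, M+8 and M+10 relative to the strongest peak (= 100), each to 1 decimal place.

94.9 : 100.0 : 42.1 : 8.9 : 0.9 : 0.0

The 5 Je atoms are independent, so intensities follow the terms of (0.826 + 0.174)^5.
P(M) = 0.826^5 = 0.384503
P(M+2) = 5 × 0.826^4 × 0.174^1 = 0.404985
P(M+4) = 10 × 0.826^3 × 0.174^2 = 0.170623
P(M+6) = 10 × 0.826^2 × 0.174^3 = 0.035942
P(M+8) = 5 × 0.826^1 × 0.174^4 = 0.003786
P(M+10) = 0.174^5 = 0.000159
The M+2 peak is largest (0.404985); scaling to 100 gives 94.9 : 100.0 : 42.1 : 8.9 : 0.9 : 0.0.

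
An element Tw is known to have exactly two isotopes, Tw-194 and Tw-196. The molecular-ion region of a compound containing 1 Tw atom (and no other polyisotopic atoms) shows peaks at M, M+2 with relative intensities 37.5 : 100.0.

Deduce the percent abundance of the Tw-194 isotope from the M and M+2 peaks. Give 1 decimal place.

Write p for the Tw-194 fraction. I(M+2)/I(M) = [C(1,1)·p^0·(1−p)] / p^1 = 1·(1−p)/p = 100.0/37.5 = 2.6667
(1−p)/p = 2.6667/1 = 2.6667  ⇒  p = 1/(1 + 2.6667) = 0.2727
Tw-194: 27.3%, Tw-196: 72.7%.

27.3%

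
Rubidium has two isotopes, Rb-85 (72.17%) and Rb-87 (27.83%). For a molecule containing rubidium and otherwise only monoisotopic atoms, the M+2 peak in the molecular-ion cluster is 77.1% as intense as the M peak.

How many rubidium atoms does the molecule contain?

For n independent Rb atoms, I(M+2)/I(M) = n · (abundance Rb-87) / (abundance Rb-85) = n · 0.2783/0.7217.
n = 0.771 × 0.7217/0.2783 = 2.00 ≈ 2

2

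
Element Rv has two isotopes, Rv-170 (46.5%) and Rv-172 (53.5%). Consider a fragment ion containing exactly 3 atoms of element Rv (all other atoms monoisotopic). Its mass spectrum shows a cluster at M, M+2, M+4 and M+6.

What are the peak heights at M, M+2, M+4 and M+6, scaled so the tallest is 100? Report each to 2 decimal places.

The 3 Rv atoms are independent, so intensities follow the terms of (0.465 + 0.535)^3.
P(M) = 0.465^3 = 0.100545
P(M+2) = 3 × 0.465^2 × 0.535^1 = 0.347041
P(M+4) = 3 × 0.465^1 × 0.535^2 = 0.399284
P(M+6) = 0.535^3 = 0.153130
The M+4 peak is largest (0.399284); scaling to 100 gives 25.18 : 86.92 : 100.00 : 38.35.

25.18 : 86.92 : 100.00 : 38.35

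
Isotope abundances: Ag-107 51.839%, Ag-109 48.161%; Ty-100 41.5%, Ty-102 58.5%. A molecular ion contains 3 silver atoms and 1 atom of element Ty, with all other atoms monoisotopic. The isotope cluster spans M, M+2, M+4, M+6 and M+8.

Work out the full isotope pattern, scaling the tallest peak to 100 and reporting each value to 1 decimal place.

Silver pattern (n=3): 0.13930601 : 0.38826655 : 0.36071887 : 0.11170857
Element Ty pattern (n=1): 0.4150 : 0.5850
Convolve the two distributions (both contribute in 2-u steps):
  M: 0.13930601×0.4150 = 0.057812
  M+2: 0.13930601×0.5850 + 0.38826655×0.4150 = 0.242625
  M+4: 0.38826655×0.5850 + 0.36071887×0.4150 = 0.376834
  M+6: 0.36071887×0.5850 + 0.11170857×0.4150 = 0.257380
  M+8: 0.11170857×0.5850 = 0.065350
Scale to base peak (0.376834) = 100: 15.3 : 64.4 : 100.0 : 68.3 : 17.3

15.3 : 64.4 : 100.0 : 68.3 : 17.3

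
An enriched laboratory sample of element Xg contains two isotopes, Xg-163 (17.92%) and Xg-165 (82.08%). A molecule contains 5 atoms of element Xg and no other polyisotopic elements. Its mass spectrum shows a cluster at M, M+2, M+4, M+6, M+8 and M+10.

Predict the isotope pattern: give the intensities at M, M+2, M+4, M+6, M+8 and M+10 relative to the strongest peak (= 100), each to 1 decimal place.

0.0 : 1.0 : 9.5 : 43.7 : 100.0 : 91.6

Each Xg atom is independently Xg-163 (p = 0.1792) or Xg-165 (q = 0.8208); the cluster is the binomial expansion (p + q)^5.
P(M) = 0.1792^5 = 0.000185
P(M+2) = 5 × 0.1792^4 × 0.8208^1 = 0.004232
P(M+4) = 10 × 0.1792^3 × 0.8208^2 = 0.038769
P(M+6) = 10 × 0.1792^2 × 0.8208^3 = 0.177578
P(M+8) = 5 × 0.1792^1 × 0.8208^4 = 0.406684
P(M+10) = 0.8208^5 = 0.372552
The M+8 peak is largest (0.406684); scaling to 100 gives 0.0 : 1.0 : 9.5 : 43.7 : 100.0 : 91.6.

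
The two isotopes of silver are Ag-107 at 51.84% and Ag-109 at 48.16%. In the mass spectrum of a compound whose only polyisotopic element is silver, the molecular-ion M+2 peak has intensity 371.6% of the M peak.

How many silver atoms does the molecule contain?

With n Ag atoms, P(M+2)/P(M) = C(n,1)·p^(n−1)q / p^n = n·q/p = n · 0.4816/0.5184.
n = 3.716 × 0.5184/0.4816 = 4.00 ≈ 4

4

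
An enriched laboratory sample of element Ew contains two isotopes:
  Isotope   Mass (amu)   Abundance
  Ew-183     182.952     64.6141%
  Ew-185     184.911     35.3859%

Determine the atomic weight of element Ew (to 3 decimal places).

183.645 amu

Average mass = Σ (abundance × isotope mass) = 0.646141 × 182.952 + 0.353859 × 184.911
= 118.2128 + 65.4324 = 183.6452 amu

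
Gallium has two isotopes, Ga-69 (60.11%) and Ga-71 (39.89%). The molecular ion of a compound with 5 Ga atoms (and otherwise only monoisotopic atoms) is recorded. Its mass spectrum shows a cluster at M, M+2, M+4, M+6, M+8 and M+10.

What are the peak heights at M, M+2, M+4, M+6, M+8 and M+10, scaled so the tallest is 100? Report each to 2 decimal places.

22.71 : 75.34 : 100.00 : 66.36 : 22.02 : 2.92

The 5 Ga atoms are independent, so intensities follow the terms of (0.6011 + 0.3989)^5.
P(M) = 0.6011^5 = 0.078475
P(M+2) = 5 × 0.6011^4 × 0.3989^1 = 0.260388
P(M+4) = 10 × 0.6011^3 × 0.3989^2 = 0.345596
P(M+6) = 10 × 0.6011^2 × 0.3989^3 = 0.229343
P(M+8) = 5 × 0.6011^1 × 0.3989^4 = 0.076098
P(M+10) = 0.3989^5 = 0.010100
The M+4 peak is largest (0.345596); scaling to 100 gives 22.71 : 75.34 : 100.00 : 66.36 : 22.02 : 2.92.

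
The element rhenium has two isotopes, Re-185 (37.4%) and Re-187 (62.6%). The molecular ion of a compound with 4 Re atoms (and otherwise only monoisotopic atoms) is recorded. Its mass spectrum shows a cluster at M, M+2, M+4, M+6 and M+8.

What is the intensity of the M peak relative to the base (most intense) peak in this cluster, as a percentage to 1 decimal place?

(0.374 + 0.626)^4 gives M 0.0196, M+2 0.1310, M+4 0.3289, M+6 0.3670, M+8 0.1536; the largest is M+6.
P(M+6) = C(4,3) × 0.374^1 × 0.626^3 = 4 × 0.3740 × 0.24531438 = 0.366990 (base)
P(M) = C(4,0) × 0.374^4 × 0.626^0 = 1 × 0.0195653 × 1.0000 = 0.019565
Relative intensity = 0.019565 / 0.366990 × 100 = 5.3

5.3%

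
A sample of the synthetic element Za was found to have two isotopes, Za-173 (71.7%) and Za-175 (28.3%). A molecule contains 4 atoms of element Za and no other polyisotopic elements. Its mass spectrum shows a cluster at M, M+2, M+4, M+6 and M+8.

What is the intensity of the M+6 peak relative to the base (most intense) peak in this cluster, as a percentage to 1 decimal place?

15.6%

(0.717 + 0.283)^4 gives M 0.2643, M+2 0.4173, M+4 0.2470, M+6 0.0650, M+8 0.0064; the largest is M+2.
P(M+2) = C(4,1) × 0.717^3 × 0.283^1 = 4 × 0.36860181 × 0.2830 = 0.417257 (base)
P(M+6) = C(4,3) × 0.717^1 × 0.283^3 = 4 × 0.7170 × 0.02266519 = 0.065004
Relative intensity = 0.065004 / 0.417257 × 100 = 15.6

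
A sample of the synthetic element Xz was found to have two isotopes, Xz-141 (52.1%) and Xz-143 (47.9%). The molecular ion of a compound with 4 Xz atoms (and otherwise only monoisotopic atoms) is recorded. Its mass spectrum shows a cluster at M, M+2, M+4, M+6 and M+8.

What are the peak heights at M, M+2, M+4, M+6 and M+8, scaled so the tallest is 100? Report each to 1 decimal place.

Each Xz atom is independently Xz-141 (p = 0.521) or Xz-143 (q = 0.479); the cluster is the binomial expansion (p + q)^4.
P(M) = 0.521^4 = 0.073680
P(M+2) = 4 × 0.521^3 × 0.479^1 = 0.270962
P(M+4) = 6 × 0.521^2 × 0.479^2 = 0.373678
P(M+6) = 4 × 0.521^1 × 0.479^3 = 0.229036
P(M+8) = 0.479^4 = 0.052643
The M+4 peak is largest (0.373678); scaling to 100 gives 19.7 : 72.5 : 100.0 : 61.3 : 14.1.

19.7 : 72.5 : 100.0 : 61.3 : 14.1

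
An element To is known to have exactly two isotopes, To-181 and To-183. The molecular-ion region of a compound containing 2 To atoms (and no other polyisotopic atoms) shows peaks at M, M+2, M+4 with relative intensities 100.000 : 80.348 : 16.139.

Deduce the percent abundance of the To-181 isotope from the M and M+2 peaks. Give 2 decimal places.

71.34%

If p is the fraction of To that is To-181, then I(M+2)/I(M) = [C(2,1)·p^1·(1−p)] / p^2 = 2·(1−p)/p = 80.348/100.000 = 0.8035
(1−p)/p = 0.8035/2 = 0.4017  ⇒  p = 1/(1 + 0.4017) = 0.7134
To-181: 71.34%, To-183: 28.66%.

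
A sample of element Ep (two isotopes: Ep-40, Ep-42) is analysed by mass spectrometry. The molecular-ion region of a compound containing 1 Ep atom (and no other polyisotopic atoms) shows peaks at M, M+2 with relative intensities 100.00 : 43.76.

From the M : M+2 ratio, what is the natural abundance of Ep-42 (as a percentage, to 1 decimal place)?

30.4%

Write p for the Ep-40 fraction. I(M+2)/I(M) = [C(1,1)·p^0·(1−p)] / p^1 = 1·(1−p)/p = 43.76/100.00 = 0.4376
(1−p)/p = 0.4376/1 = 0.4376  ⇒  p = 1/(1 + 0.4376) = 0.6956
Ep-40: 69.6%, Ep-42: 30.4%.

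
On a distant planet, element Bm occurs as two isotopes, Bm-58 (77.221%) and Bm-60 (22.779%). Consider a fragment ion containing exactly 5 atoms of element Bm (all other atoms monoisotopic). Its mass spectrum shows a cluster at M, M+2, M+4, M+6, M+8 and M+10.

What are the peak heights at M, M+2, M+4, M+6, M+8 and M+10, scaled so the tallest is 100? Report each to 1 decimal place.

67.8 : 100.0 : 59.0 : 17.4 : 2.6 : 0.2

The 5 Bm atoms are independent, so intensities follow the terms of (0.77221 + 0.22779)^5.
P(M) = 0.77221^5 = 0.274585
P(M+2) = 5 × 0.77221^4 × 0.22779^1 = 0.404992
P(M+4) = 10 × 0.77221^3 × 0.22779^2 = 0.238933
P(M+6) = 10 × 0.77221^2 × 0.22779^3 = 0.070481
P(M+8) = 5 × 0.77221^1 × 0.22779^4 = 0.010395
P(M+10) = 0.22779^5 = 0.000613
The M+2 peak is largest (0.404992); scaling to 100 gives 67.8 : 100.0 : 59.0 : 17.4 : 2.6 : 0.2.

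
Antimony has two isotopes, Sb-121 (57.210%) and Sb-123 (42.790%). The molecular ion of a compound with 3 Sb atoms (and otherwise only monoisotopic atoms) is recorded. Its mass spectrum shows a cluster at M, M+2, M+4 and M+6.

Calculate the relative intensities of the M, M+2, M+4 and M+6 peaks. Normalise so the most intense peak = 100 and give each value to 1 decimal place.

44.6 : 100.0 : 74.8 : 18.6

Expanding (0.57210 + 0.42790)^3:
P(M) = 0.57210^3 = 0.187247
P(M+2) = 3 × 0.57210^2 × 0.42790^1 = 0.420153
P(M+4) = 3 × 0.57210^1 × 0.42790^2 = 0.314252
P(M+6) = 0.42790^3 = 0.078348
The M+2 peak is largest (0.420153); scaling to 100 gives 44.6 : 100.0 : 74.8 : 18.6.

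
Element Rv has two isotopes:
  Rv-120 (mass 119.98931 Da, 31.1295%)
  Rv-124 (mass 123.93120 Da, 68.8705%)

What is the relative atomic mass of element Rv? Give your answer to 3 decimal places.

122.704 Da

Weight each isotope mass by its fractional abundance: 0.311295 × 119.98931 + 0.688705 × 123.93120
= 37.352072 + 85.352037 = 122.704109 Da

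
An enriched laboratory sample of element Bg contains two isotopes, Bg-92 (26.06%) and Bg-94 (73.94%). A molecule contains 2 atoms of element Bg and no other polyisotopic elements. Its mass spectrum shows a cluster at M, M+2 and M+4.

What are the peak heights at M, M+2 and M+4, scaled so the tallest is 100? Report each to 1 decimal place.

12.4 : 70.5 : 100.0

The 2 Bg atoms are independent, so intensities follow the terms of (0.2606 + 0.7394)^2.
P(M) = 0.2606^2 = 0.067912
P(M+2) = 2 × 0.2606^1 × 0.7394^1 = 0.385375
P(M+4) = 0.7394^2 = 0.546712
The M+4 peak is largest (0.546712); scaling to 100 gives 12.4 : 70.5 : 100.0.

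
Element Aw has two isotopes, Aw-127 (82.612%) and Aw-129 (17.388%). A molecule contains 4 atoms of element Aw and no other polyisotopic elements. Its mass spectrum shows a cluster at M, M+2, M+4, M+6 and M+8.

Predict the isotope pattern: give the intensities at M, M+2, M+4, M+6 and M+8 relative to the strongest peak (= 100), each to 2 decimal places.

Each Aw atom is independently Aw-127 (p = 0.82612) or Aw-129 (q = 0.17388); the cluster is the binomial expansion (p + q)^4.
P(M) = 0.82612^4 = 0.465771
P(M+2) = 4 × 0.82612^3 × 0.17388^1 = 0.392138
P(M+4) = 6 × 0.82612^2 × 0.17388^2 = 0.123805
P(M+6) = 4 × 0.82612^1 × 0.17388^3 = 0.017372
P(M+8) = 0.17388^4 = 0.000914
The M peak is largest (0.465771); scaling to 100 gives 100.00 : 84.19 : 26.58 : 3.73 : 0.20.

100.00 : 84.19 : 26.58 : 3.73 : 0.20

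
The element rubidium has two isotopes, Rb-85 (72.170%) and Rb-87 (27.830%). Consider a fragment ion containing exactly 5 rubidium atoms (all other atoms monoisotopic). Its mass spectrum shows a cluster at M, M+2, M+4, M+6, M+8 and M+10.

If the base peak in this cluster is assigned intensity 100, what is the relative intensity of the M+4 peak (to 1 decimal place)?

Term probabilities: M 0.1958, M+2 0.3775, M+4 0.2911, M+6 0.1123, M+8 0.0216, M+10 0.0017. Base peak = M+2.
P(M+2) = C(5,1) × 0.72170^4 × 0.27830^1 = 5 × 0.27128565 × 0.2783 = 0.377494 (base)
P(M+4) = C(5,2) × 0.72170^3 × 0.27830^2 = 10 × 0.37589809 × 0.07745089 = 0.291136
Relative intensity = 0.291136 / 0.377494 × 100 = 77.1

77.1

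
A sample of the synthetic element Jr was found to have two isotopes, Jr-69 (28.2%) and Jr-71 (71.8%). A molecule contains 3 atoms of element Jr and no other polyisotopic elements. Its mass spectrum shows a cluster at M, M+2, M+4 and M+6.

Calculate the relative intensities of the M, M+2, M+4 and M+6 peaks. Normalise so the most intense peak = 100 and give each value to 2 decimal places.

Expanding (0.282 + 0.718)^3:
P(M) = 0.282^3 = 0.022426
P(M+2) = 3 × 0.282^2 × 0.718^1 = 0.171295
P(M+4) = 3 × 0.282^1 × 0.718^2 = 0.436133
P(M+6) = 0.718^3 = 0.370146
The M+4 peak is largest (0.436133); scaling to 100 gives 5.14 : 39.28 : 100.00 : 84.87.

5.14 : 39.28 : 100.00 : 84.87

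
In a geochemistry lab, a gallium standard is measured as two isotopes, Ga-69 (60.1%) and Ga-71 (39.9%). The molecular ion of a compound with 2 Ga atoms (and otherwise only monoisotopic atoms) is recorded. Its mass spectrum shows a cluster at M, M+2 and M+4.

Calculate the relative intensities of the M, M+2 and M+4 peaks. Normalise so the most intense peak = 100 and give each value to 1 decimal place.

Each Ga atom is independently Ga-69 (p = 0.601) or Ga-71 (q = 0.399); the cluster is the binomial expansion (p + q)^2.
P(M) = 0.601^2 = 0.361201
P(M+2) = 2 × 0.601^1 × 0.399^1 = 0.479598
P(M+4) = 0.399^2 = 0.159201
The M+2 peak is largest (0.479598); scaling to 100 gives 75.3 : 100.0 : 33.2.

75.3 : 100.0 : 33.2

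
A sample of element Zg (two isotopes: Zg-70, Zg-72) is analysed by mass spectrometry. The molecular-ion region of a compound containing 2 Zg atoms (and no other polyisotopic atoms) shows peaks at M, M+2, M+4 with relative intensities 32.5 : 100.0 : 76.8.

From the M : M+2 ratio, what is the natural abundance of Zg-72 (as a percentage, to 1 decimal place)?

60.6%

Let p = fractional abundance of Zg-70. I(M+2)/I(M) = [C(2,1)·p^1·(1−p)] / p^2 = 2·(1−p)/p = 100.0/32.5 = 3.0769
(1−p)/p = 3.0769/2 = 1.5385  ⇒  p = 1/(1 + 1.5385) = 0.3939
Zg-70: 39.4%, Zg-72: 60.6%.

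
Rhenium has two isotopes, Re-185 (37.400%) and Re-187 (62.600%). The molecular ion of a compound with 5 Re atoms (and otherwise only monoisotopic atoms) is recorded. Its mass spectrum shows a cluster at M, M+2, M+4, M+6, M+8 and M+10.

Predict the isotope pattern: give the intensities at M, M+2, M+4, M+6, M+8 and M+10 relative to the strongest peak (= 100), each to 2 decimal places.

The 5 Re atoms are independent, so intensities follow the terms of (0.37400 + 0.62600)^5.
P(M) = 0.37400^5 = 0.007317
P(M+2) = 5 × 0.37400^4 × 0.62600^1 = 0.061239
P(M+4) = 10 × 0.37400^3 × 0.62600^2 = 0.205005
P(M+6) = 10 × 0.37400^2 × 0.62600^3 = 0.343136
P(M+8) = 5 × 0.37400^1 × 0.62600^4 = 0.287170
P(M+10) = 0.62600^5 = 0.096133
The M+6 peak is largest (0.343136); scaling to 100 gives 2.13 : 17.85 : 59.74 : 100.00 : 83.69 : 28.02.

2.13 : 17.85 : 59.74 : 100.00 : 83.69 : 28.02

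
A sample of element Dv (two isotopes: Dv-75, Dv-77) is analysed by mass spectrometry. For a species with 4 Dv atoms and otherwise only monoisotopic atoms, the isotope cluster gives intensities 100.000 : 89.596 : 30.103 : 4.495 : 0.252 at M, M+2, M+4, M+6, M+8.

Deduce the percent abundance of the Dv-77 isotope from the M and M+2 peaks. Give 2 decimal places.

18.30%

Write p for the Dv-75 fraction. I(M+2)/I(M) = [C(4,1)·p^3·(1−p)] / p^4 = 4·(1−p)/p = 89.596/100.000 = 0.8960
(1−p)/p = 0.8960/4 = 0.2240  ⇒  p = 1/(1 + 0.2240) = 0.8170
Dv-75: 81.70%, Dv-77: 18.30%.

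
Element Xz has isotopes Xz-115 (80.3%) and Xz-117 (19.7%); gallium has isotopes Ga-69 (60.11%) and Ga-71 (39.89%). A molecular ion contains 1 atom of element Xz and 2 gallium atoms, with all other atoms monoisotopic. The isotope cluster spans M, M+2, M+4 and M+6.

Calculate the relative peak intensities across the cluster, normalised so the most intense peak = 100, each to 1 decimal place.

Element Xz pattern (n=1): 0.8030 : 0.1970
Gallium pattern (n=2): 0.36132121 : 0.47955758 : 0.15912121
Convolve the two distributions (both contribute in 2-u steps):
  M: 0.8030×0.36132121 = 0.290141
  M+2: 0.8030×0.47955758 + 0.1970×0.36132121 = 0.456265
  M+4: 0.8030×0.15912121 + 0.1970×0.47955758 = 0.222247
  M+6: 0.1970×0.15912121 = 0.031347
Scale to base peak (0.456265) = 100: 63.6 : 100.0 : 48.7 : 6.9

63.6 : 100.0 : 48.7 : 6.9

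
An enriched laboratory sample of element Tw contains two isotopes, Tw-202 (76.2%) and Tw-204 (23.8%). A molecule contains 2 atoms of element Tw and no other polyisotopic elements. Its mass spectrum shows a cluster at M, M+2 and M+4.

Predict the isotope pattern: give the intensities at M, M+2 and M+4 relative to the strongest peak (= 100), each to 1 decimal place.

100.0 : 62.5 : 9.8

Expanding (0.762 + 0.238)^2:
P(M) = 0.762^2 = 0.580644
P(M+2) = 2 × 0.762^1 × 0.238^1 = 0.362712
P(M+4) = 0.238^2 = 0.056644
The M peak is largest (0.580644); scaling to 100 gives 100.0 : 62.5 : 9.8.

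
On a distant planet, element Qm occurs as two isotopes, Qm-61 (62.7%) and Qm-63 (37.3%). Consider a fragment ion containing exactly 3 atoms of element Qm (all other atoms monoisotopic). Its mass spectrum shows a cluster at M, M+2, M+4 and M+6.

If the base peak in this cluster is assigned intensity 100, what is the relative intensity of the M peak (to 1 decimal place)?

(0.627 + 0.373)^3 gives M 0.2465, M+2 0.4399, M+4 0.2617, M+6 0.0519; the largest is M+2.
P(M+2) = C(3,1) × 0.627^2 × 0.373^1 = 3 × 0.393129 × 0.3730 = 0.439911 (base)
P(M) = C(3,0) × 0.627^3 × 0.373^0 = 1 × 0.24649188 × 1.0000 = 0.246492
Relative intensity = 0.246492 / 0.439911 × 100 = 56.0

56.0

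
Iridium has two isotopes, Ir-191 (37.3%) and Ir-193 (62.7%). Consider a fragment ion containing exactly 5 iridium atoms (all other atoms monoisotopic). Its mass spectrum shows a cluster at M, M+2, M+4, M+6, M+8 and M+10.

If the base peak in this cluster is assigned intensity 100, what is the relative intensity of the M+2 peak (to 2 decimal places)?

(0.373 + 0.627)^5 gives M 0.0072, M+2 0.0607, M+4 0.2040, M+6 0.3429, M+8 0.2882, M+10 0.0969; the largest is M+6.
P(M+6) = C(5,3) × 0.373^2 × 0.627^3 = 10 × 0.139129 × 0.24649188 = 0.342942 (base)
P(M+2) = C(5,1) × 0.373^4 × 0.627^1 = 5 × 0.01935688 × 0.6270 = 0.060684
Relative intensity = 0.060684 / 0.342942 × 100 = 17.70

17.70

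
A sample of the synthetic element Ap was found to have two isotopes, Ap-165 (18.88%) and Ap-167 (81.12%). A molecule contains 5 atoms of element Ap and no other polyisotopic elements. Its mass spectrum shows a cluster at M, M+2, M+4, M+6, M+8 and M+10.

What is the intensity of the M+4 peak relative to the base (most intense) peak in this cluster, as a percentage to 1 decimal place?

(0.1888 + 0.8112)^5 gives M 0.0002, M+2 0.0052, M+4 0.0443, M+6 0.1903, M+8 0.4088, M+10 0.3513; the largest is M+8.
P(M+8) = C(5,4) × 0.1888^1 × 0.8112^4 = 5 × 0.1888 × 0.4330238 = 0.408774 (base)
P(M+4) = C(5,2) × 0.1888^3 × 0.8112^2 = 10 × 0.00672986 × 0.65804544 = 0.044286
Relative intensity = 0.044286 / 0.408774 × 100 = 10.8

10.8%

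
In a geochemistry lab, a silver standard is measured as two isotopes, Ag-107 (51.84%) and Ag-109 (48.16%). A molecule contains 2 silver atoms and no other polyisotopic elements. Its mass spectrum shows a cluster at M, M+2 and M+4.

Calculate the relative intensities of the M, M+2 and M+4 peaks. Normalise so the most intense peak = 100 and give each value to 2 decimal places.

Expanding (0.5184 + 0.4816)^2:
P(M) = 0.5184^2 = 0.268739
P(M+2) = 2 × 0.5184^1 × 0.4816^1 = 0.499323
P(M+4) = 0.4816^2 = 0.231939
The M+2 peak is largest (0.499323); scaling to 100 gives 53.82 : 100.00 : 46.45.

53.82 : 100.00 : 46.45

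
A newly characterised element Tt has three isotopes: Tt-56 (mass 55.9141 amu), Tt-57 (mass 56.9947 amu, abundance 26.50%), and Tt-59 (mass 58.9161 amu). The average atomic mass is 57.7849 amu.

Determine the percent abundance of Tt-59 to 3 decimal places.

The remaining 73.50% is split between Tt-56 (fraction x) and Tt-59 (fraction 0.7350 − x).
Substituting: 55.9141x + 58.9161(0.7350 − x) = 42.6813045
(55.9141 − 58.9161)x = -0.622029  ⇒  x = 0.20720, y = 0.52780
Tt-56: 20.720%, Tt-59: 52.780%.

52.780%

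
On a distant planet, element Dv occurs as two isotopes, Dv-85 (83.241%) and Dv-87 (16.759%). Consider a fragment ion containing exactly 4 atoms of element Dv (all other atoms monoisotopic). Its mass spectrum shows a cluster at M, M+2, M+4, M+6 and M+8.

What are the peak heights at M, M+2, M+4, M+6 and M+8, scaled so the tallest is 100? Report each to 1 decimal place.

The 4 Dv atoms are independent, so intensities follow the terms of (0.83241 + 0.16759)^4.
P(M) = 0.83241^4 = 0.480119
P(M+2) = 4 × 0.83241^3 × 0.16759^1 = 0.386652
P(M+4) = 6 × 0.83241^2 × 0.16759^2 = 0.116768
P(M+6) = 4 × 0.83241^1 × 0.16759^3 = 0.015673
P(M+8) = 0.16759^4 = 0.000789
The M peak is largest (0.480119); scaling to 100 gives 100.0 : 80.5 : 24.3 : 3.3 : 0.2.

100.0 : 80.5 : 24.3 : 3.3 : 0.2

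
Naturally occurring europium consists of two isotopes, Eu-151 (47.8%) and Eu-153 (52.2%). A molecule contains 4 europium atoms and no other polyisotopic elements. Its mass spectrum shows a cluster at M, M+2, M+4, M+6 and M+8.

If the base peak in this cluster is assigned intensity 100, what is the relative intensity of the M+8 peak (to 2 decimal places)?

(0.478 + 0.522)^4 gives M 0.0522, M+2 0.2280, M+4 0.3735, M+6 0.2720, M+8 0.0742; the largest is M+4.
P(M+4) = C(4,2) × 0.478^2 × 0.522^2 = 6 × 0.228484 × 0.272484 = 0.373549 (base)
P(M+8) = C(4,4) × 0.478^0 × 0.522^4 = 1 × 1.0000 × 0.07424753 = 0.074248
Relative intensity = 0.074248 / 0.373549 × 100 = 19.88

19.88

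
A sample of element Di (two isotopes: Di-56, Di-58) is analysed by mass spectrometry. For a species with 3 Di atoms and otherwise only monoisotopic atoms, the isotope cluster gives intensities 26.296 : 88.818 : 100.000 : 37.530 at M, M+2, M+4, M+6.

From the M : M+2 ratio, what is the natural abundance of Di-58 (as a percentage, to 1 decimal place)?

53.0%

Let p = fractional abundance of Di-56. I(M+2)/I(M) = [C(3,1)·p^2·(1−p)] / p^3 = 3·(1−p)/p = 88.818/26.296 = 3.3776
(1−p)/p = 3.3776/3 = 1.1259  ⇒  p = 1/(1 + 1.1259) = 0.4704
Di-56: 47.0%, Di-58: 53.0%.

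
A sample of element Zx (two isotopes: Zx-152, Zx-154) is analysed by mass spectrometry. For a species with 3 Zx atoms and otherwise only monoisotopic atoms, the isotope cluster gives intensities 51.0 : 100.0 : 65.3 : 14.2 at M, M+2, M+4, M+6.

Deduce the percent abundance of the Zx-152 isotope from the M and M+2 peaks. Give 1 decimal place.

Let p = fractional abundance of Zx-152. I(M+2)/I(M) = [C(3,1)·p^2·(1−p)] / p^3 = 3·(1−p)/p = 100.0/51.0 = 1.9608
(1−p)/p = 1.9608/3 = 0.6536  ⇒  p = 1/(1 + 0.6536) = 0.6047
Zx-152: 60.5%, Zx-154: 39.5%.

60.5%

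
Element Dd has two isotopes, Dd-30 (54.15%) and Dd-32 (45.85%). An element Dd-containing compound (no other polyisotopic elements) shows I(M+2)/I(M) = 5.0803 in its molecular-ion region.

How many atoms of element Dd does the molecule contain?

6

With n Dd atoms, P(M+2)/P(M) = C(n,1)·p^(n−1)q / p^n = n·q/p = n · 0.4585/0.5415.
n = 5.0803 × 0.5415/0.4585 = 6.00 ≈ 6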